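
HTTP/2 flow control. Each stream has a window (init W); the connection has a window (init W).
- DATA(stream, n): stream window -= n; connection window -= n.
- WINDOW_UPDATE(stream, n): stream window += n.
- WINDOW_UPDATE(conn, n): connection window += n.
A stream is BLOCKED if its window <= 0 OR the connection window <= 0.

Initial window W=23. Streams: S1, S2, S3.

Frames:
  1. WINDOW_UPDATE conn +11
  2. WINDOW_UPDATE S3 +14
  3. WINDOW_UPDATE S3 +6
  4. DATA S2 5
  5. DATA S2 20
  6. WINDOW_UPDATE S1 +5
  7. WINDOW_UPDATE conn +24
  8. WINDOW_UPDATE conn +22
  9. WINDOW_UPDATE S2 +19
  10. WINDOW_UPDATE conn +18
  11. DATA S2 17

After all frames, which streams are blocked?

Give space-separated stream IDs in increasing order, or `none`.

Op 1: conn=34 S1=23 S2=23 S3=23 blocked=[]
Op 2: conn=34 S1=23 S2=23 S3=37 blocked=[]
Op 3: conn=34 S1=23 S2=23 S3=43 blocked=[]
Op 4: conn=29 S1=23 S2=18 S3=43 blocked=[]
Op 5: conn=9 S1=23 S2=-2 S3=43 blocked=[2]
Op 6: conn=9 S1=28 S2=-2 S3=43 blocked=[2]
Op 7: conn=33 S1=28 S2=-2 S3=43 blocked=[2]
Op 8: conn=55 S1=28 S2=-2 S3=43 blocked=[2]
Op 9: conn=55 S1=28 S2=17 S3=43 blocked=[]
Op 10: conn=73 S1=28 S2=17 S3=43 blocked=[]
Op 11: conn=56 S1=28 S2=0 S3=43 blocked=[2]

Answer: S2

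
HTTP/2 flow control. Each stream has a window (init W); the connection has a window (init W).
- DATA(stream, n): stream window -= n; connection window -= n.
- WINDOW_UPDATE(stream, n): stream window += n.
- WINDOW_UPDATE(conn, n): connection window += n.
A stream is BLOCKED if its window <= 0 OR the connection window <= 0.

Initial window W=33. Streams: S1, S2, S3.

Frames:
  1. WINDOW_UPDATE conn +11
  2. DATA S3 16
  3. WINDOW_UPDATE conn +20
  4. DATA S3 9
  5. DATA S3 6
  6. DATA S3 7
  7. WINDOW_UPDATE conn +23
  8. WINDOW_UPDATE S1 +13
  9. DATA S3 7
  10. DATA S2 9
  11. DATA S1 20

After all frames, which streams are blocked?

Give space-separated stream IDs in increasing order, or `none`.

Answer: S3

Derivation:
Op 1: conn=44 S1=33 S2=33 S3=33 blocked=[]
Op 2: conn=28 S1=33 S2=33 S3=17 blocked=[]
Op 3: conn=48 S1=33 S2=33 S3=17 blocked=[]
Op 4: conn=39 S1=33 S2=33 S3=8 blocked=[]
Op 5: conn=33 S1=33 S2=33 S3=2 blocked=[]
Op 6: conn=26 S1=33 S2=33 S3=-5 blocked=[3]
Op 7: conn=49 S1=33 S2=33 S3=-5 blocked=[3]
Op 8: conn=49 S1=46 S2=33 S3=-5 blocked=[3]
Op 9: conn=42 S1=46 S2=33 S3=-12 blocked=[3]
Op 10: conn=33 S1=46 S2=24 S3=-12 blocked=[3]
Op 11: conn=13 S1=26 S2=24 S3=-12 blocked=[3]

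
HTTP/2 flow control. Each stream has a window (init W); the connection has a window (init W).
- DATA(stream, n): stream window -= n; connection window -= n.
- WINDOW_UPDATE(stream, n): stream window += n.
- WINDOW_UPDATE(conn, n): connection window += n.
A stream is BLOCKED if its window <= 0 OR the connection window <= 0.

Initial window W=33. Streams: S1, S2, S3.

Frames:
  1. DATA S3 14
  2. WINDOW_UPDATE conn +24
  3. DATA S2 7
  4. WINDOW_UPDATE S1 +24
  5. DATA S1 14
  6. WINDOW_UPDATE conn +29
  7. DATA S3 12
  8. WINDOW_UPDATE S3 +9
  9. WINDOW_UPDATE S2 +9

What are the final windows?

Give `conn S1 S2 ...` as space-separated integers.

Op 1: conn=19 S1=33 S2=33 S3=19 blocked=[]
Op 2: conn=43 S1=33 S2=33 S3=19 blocked=[]
Op 3: conn=36 S1=33 S2=26 S3=19 blocked=[]
Op 4: conn=36 S1=57 S2=26 S3=19 blocked=[]
Op 5: conn=22 S1=43 S2=26 S3=19 blocked=[]
Op 6: conn=51 S1=43 S2=26 S3=19 blocked=[]
Op 7: conn=39 S1=43 S2=26 S3=7 blocked=[]
Op 8: conn=39 S1=43 S2=26 S3=16 blocked=[]
Op 9: conn=39 S1=43 S2=35 S3=16 blocked=[]

Answer: 39 43 35 16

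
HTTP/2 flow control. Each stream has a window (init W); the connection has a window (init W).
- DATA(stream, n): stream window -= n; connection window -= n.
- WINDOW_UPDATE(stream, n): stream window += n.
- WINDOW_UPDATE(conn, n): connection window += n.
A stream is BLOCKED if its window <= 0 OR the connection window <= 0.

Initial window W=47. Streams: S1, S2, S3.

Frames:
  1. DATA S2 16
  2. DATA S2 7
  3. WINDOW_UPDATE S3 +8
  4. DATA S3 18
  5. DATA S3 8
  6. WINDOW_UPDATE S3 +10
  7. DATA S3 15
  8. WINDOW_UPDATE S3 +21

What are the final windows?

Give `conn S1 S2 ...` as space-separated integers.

Op 1: conn=31 S1=47 S2=31 S3=47 blocked=[]
Op 2: conn=24 S1=47 S2=24 S3=47 blocked=[]
Op 3: conn=24 S1=47 S2=24 S3=55 blocked=[]
Op 4: conn=6 S1=47 S2=24 S3=37 blocked=[]
Op 5: conn=-2 S1=47 S2=24 S3=29 blocked=[1, 2, 3]
Op 6: conn=-2 S1=47 S2=24 S3=39 blocked=[1, 2, 3]
Op 7: conn=-17 S1=47 S2=24 S3=24 blocked=[1, 2, 3]
Op 8: conn=-17 S1=47 S2=24 S3=45 blocked=[1, 2, 3]

Answer: -17 47 24 45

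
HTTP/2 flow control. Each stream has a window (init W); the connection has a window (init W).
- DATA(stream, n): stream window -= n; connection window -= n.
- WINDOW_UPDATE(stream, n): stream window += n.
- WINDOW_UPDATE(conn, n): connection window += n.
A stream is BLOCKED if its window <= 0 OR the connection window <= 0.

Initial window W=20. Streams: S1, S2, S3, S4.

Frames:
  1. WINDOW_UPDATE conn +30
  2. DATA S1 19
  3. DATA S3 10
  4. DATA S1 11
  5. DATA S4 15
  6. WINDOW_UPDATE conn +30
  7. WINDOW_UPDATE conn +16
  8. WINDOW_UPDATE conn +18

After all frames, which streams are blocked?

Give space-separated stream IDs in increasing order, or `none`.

Op 1: conn=50 S1=20 S2=20 S3=20 S4=20 blocked=[]
Op 2: conn=31 S1=1 S2=20 S3=20 S4=20 blocked=[]
Op 3: conn=21 S1=1 S2=20 S3=10 S4=20 blocked=[]
Op 4: conn=10 S1=-10 S2=20 S3=10 S4=20 blocked=[1]
Op 5: conn=-5 S1=-10 S2=20 S3=10 S4=5 blocked=[1, 2, 3, 4]
Op 6: conn=25 S1=-10 S2=20 S3=10 S4=5 blocked=[1]
Op 7: conn=41 S1=-10 S2=20 S3=10 S4=5 blocked=[1]
Op 8: conn=59 S1=-10 S2=20 S3=10 S4=5 blocked=[1]

Answer: S1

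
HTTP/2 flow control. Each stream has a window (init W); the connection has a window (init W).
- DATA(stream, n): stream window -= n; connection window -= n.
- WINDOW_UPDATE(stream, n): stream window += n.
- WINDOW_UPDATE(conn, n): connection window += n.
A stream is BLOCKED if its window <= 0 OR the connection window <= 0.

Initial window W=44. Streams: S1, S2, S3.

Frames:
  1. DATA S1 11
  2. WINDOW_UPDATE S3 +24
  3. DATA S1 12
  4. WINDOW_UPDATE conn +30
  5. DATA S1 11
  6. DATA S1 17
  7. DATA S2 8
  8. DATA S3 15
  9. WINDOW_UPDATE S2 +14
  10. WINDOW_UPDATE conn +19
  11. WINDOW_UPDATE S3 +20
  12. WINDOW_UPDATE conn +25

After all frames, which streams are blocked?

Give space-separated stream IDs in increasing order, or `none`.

Op 1: conn=33 S1=33 S2=44 S3=44 blocked=[]
Op 2: conn=33 S1=33 S2=44 S3=68 blocked=[]
Op 3: conn=21 S1=21 S2=44 S3=68 blocked=[]
Op 4: conn=51 S1=21 S2=44 S3=68 blocked=[]
Op 5: conn=40 S1=10 S2=44 S3=68 blocked=[]
Op 6: conn=23 S1=-7 S2=44 S3=68 blocked=[1]
Op 7: conn=15 S1=-7 S2=36 S3=68 blocked=[1]
Op 8: conn=0 S1=-7 S2=36 S3=53 blocked=[1, 2, 3]
Op 9: conn=0 S1=-7 S2=50 S3=53 blocked=[1, 2, 3]
Op 10: conn=19 S1=-7 S2=50 S3=53 blocked=[1]
Op 11: conn=19 S1=-7 S2=50 S3=73 blocked=[1]
Op 12: conn=44 S1=-7 S2=50 S3=73 blocked=[1]

Answer: S1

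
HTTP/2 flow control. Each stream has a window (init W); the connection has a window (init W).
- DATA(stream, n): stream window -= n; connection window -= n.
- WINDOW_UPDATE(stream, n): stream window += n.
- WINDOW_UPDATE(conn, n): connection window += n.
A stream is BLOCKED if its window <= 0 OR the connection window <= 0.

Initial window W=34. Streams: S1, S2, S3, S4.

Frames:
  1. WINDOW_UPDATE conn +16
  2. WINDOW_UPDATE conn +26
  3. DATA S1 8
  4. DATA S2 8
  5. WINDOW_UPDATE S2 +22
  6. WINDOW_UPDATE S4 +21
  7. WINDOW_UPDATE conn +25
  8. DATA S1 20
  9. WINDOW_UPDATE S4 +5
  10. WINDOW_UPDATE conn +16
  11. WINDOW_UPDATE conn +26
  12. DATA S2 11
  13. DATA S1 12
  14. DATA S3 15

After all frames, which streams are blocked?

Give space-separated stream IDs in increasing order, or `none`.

Op 1: conn=50 S1=34 S2=34 S3=34 S4=34 blocked=[]
Op 2: conn=76 S1=34 S2=34 S3=34 S4=34 blocked=[]
Op 3: conn=68 S1=26 S2=34 S3=34 S4=34 blocked=[]
Op 4: conn=60 S1=26 S2=26 S3=34 S4=34 blocked=[]
Op 5: conn=60 S1=26 S2=48 S3=34 S4=34 blocked=[]
Op 6: conn=60 S1=26 S2=48 S3=34 S4=55 blocked=[]
Op 7: conn=85 S1=26 S2=48 S3=34 S4=55 blocked=[]
Op 8: conn=65 S1=6 S2=48 S3=34 S4=55 blocked=[]
Op 9: conn=65 S1=6 S2=48 S3=34 S4=60 blocked=[]
Op 10: conn=81 S1=6 S2=48 S3=34 S4=60 blocked=[]
Op 11: conn=107 S1=6 S2=48 S3=34 S4=60 blocked=[]
Op 12: conn=96 S1=6 S2=37 S3=34 S4=60 blocked=[]
Op 13: conn=84 S1=-6 S2=37 S3=34 S4=60 blocked=[1]
Op 14: conn=69 S1=-6 S2=37 S3=19 S4=60 blocked=[1]

Answer: S1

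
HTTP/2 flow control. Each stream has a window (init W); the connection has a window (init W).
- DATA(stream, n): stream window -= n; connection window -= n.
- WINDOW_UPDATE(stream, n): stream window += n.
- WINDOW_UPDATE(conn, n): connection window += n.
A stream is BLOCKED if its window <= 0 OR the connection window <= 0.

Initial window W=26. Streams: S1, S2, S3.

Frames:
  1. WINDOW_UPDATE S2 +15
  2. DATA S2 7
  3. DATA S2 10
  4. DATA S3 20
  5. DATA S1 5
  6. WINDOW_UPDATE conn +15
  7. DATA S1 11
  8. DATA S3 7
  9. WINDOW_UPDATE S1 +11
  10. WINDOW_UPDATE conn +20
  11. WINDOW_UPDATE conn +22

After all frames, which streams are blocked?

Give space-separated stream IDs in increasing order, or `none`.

Answer: S3

Derivation:
Op 1: conn=26 S1=26 S2=41 S3=26 blocked=[]
Op 2: conn=19 S1=26 S2=34 S3=26 blocked=[]
Op 3: conn=9 S1=26 S2=24 S3=26 blocked=[]
Op 4: conn=-11 S1=26 S2=24 S3=6 blocked=[1, 2, 3]
Op 5: conn=-16 S1=21 S2=24 S3=6 blocked=[1, 2, 3]
Op 6: conn=-1 S1=21 S2=24 S3=6 blocked=[1, 2, 3]
Op 7: conn=-12 S1=10 S2=24 S3=6 blocked=[1, 2, 3]
Op 8: conn=-19 S1=10 S2=24 S3=-1 blocked=[1, 2, 3]
Op 9: conn=-19 S1=21 S2=24 S3=-1 blocked=[1, 2, 3]
Op 10: conn=1 S1=21 S2=24 S3=-1 blocked=[3]
Op 11: conn=23 S1=21 S2=24 S3=-1 blocked=[3]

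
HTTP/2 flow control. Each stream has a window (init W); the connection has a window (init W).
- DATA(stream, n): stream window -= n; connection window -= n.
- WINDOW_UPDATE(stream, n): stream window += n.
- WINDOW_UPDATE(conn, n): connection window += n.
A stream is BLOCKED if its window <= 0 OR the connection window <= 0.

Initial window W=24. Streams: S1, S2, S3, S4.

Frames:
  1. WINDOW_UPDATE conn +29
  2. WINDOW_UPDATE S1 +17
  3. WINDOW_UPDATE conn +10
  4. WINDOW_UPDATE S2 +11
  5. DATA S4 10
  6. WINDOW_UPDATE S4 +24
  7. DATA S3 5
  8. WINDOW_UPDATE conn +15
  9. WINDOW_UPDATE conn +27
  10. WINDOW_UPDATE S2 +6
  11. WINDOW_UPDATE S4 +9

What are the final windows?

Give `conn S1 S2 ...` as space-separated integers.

Op 1: conn=53 S1=24 S2=24 S3=24 S4=24 blocked=[]
Op 2: conn=53 S1=41 S2=24 S3=24 S4=24 blocked=[]
Op 3: conn=63 S1=41 S2=24 S3=24 S4=24 blocked=[]
Op 4: conn=63 S1=41 S2=35 S3=24 S4=24 blocked=[]
Op 5: conn=53 S1=41 S2=35 S3=24 S4=14 blocked=[]
Op 6: conn=53 S1=41 S2=35 S3=24 S4=38 blocked=[]
Op 7: conn=48 S1=41 S2=35 S3=19 S4=38 blocked=[]
Op 8: conn=63 S1=41 S2=35 S3=19 S4=38 blocked=[]
Op 9: conn=90 S1=41 S2=35 S3=19 S4=38 blocked=[]
Op 10: conn=90 S1=41 S2=41 S3=19 S4=38 blocked=[]
Op 11: conn=90 S1=41 S2=41 S3=19 S4=47 blocked=[]

Answer: 90 41 41 19 47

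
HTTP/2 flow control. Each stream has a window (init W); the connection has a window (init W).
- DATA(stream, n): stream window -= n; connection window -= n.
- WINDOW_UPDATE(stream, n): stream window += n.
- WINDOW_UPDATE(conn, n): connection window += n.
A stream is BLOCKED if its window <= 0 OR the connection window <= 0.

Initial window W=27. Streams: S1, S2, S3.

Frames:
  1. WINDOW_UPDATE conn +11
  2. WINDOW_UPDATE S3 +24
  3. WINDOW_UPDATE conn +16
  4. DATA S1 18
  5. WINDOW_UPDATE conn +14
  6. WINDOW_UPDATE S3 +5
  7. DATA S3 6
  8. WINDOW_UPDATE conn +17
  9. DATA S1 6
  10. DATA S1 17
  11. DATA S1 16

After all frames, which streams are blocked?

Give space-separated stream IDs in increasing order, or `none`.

Answer: S1

Derivation:
Op 1: conn=38 S1=27 S2=27 S3=27 blocked=[]
Op 2: conn=38 S1=27 S2=27 S3=51 blocked=[]
Op 3: conn=54 S1=27 S2=27 S3=51 blocked=[]
Op 4: conn=36 S1=9 S2=27 S3=51 blocked=[]
Op 5: conn=50 S1=9 S2=27 S3=51 blocked=[]
Op 6: conn=50 S1=9 S2=27 S3=56 blocked=[]
Op 7: conn=44 S1=9 S2=27 S3=50 blocked=[]
Op 8: conn=61 S1=9 S2=27 S3=50 blocked=[]
Op 9: conn=55 S1=3 S2=27 S3=50 blocked=[]
Op 10: conn=38 S1=-14 S2=27 S3=50 blocked=[1]
Op 11: conn=22 S1=-30 S2=27 S3=50 blocked=[1]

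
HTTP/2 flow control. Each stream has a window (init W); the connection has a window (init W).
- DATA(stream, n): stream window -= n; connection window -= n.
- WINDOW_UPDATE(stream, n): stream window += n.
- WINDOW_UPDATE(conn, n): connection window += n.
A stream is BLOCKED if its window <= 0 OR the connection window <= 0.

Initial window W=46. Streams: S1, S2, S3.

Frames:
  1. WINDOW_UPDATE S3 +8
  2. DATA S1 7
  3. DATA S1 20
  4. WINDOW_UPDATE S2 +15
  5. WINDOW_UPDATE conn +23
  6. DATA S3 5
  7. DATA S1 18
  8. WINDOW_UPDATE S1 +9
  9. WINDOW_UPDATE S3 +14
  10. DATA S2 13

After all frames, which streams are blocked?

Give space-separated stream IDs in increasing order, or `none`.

Op 1: conn=46 S1=46 S2=46 S3=54 blocked=[]
Op 2: conn=39 S1=39 S2=46 S3=54 blocked=[]
Op 3: conn=19 S1=19 S2=46 S3=54 blocked=[]
Op 4: conn=19 S1=19 S2=61 S3=54 blocked=[]
Op 5: conn=42 S1=19 S2=61 S3=54 blocked=[]
Op 6: conn=37 S1=19 S2=61 S3=49 blocked=[]
Op 7: conn=19 S1=1 S2=61 S3=49 blocked=[]
Op 8: conn=19 S1=10 S2=61 S3=49 blocked=[]
Op 9: conn=19 S1=10 S2=61 S3=63 blocked=[]
Op 10: conn=6 S1=10 S2=48 S3=63 blocked=[]

Answer: none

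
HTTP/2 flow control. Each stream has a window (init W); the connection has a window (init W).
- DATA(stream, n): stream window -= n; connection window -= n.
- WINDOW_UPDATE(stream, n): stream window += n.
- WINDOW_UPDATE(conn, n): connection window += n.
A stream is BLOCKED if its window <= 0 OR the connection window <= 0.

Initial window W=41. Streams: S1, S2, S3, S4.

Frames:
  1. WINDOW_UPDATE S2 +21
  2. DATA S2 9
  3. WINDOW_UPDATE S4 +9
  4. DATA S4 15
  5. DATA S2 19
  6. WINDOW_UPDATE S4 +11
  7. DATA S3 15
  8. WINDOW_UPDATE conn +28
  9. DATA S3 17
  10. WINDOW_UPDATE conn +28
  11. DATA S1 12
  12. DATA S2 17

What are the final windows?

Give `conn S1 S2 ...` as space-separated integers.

Op 1: conn=41 S1=41 S2=62 S3=41 S4=41 blocked=[]
Op 2: conn=32 S1=41 S2=53 S3=41 S4=41 blocked=[]
Op 3: conn=32 S1=41 S2=53 S3=41 S4=50 blocked=[]
Op 4: conn=17 S1=41 S2=53 S3=41 S4=35 blocked=[]
Op 5: conn=-2 S1=41 S2=34 S3=41 S4=35 blocked=[1, 2, 3, 4]
Op 6: conn=-2 S1=41 S2=34 S3=41 S4=46 blocked=[1, 2, 3, 4]
Op 7: conn=-17 S1=41 S2=34 S3=26 S4=46 blocked=[1, 2, 3, 4]
Op 8: conn=11 S1=41 S2=34 S3=26 S4=46 blocked=[]
Op 9: conn=-6 S1=41 S2=34 S3=9 S4=46 blocked=[1, 2, 3, 4]
Op 10: conn=22 S1=41 S2=34 S3=9 S4=46 blocked=[]
Op 11: conn=10 S1=29 S2=34 S3=9 S4=46 blocked=[]
Op 12: conn=-7 S1=29 S2=17 S3=9 S4=46 blocked=[1, 2, 3, 4]

Answer: -7 29 17 9 46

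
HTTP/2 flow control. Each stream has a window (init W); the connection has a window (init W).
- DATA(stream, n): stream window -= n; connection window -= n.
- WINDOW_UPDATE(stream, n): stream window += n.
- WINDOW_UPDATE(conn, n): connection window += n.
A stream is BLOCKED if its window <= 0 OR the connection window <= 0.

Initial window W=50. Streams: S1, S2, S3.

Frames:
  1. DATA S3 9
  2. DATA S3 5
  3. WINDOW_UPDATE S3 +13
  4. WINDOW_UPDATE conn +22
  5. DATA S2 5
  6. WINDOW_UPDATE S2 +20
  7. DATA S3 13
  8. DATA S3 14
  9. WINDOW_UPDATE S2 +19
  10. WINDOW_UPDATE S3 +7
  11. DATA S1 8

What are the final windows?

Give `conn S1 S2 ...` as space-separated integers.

Answer: 18 42 84 29

Derivation:
Op 1: conn=41 S1=50 S2=50 S3=41 blocked=[]
Op 2: conn=36 S1=50 S2=50 S3=36 blocked=[]
Op 3: conn=36 S1=50 S2=50 S3=49 blocked=[]
Op 4: conn=58 S1=50 S2=50 S3=49 blocked=[]
Op 5: conn=53 S1=50 S2=45 S3=49 blocked=[]
Op 6: conn=53 S1=50 S2=65 S3=49 blocked=[]
Op 7: conn=40 S1=50 S2=65 S3=36 blocked=[]
Op 8: conn=26 S1=50 S2=65 S3=22 blocked=[]
Op 9: conn=26 S1=50 S2=84 S3=22 blocked=[]
Op 10: conn=26 S1=50 S2=84 S3=29 blocked=[]
Op 11: conn=18 S1=42 S2=84 S3=29 blocked=[]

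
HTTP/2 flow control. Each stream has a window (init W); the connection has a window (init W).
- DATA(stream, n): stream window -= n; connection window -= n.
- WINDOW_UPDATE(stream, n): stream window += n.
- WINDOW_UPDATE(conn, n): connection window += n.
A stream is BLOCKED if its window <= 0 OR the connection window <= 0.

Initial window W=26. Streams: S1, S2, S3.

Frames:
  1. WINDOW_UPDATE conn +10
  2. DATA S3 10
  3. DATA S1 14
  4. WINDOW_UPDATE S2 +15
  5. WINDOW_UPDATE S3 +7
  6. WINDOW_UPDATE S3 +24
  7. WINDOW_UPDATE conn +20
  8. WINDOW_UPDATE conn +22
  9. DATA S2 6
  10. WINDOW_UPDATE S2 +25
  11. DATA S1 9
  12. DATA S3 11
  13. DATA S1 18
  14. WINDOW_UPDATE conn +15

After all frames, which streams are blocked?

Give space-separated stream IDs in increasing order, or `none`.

Op 1: conn=36 S1=26 S2=26 S3=26 blocked=[]
Op 2: conn=26 S1=26 S2=26 S3=16 blocked=[]
Op 3: conn=12 S1=12 S2=26 S3=16 blocked=[]
Op 4: conn=12 S1=12 S2=41 S3=16 blocked=[]
Op 5: conn=12 S1=12 S2=41 S3=23 blocked=[]
Op 6: conn=12 S1=12 S2=41 S3=47 blocked=[]
Op 7: conn=32 S1=12 S2=41 S3=47 blocked=[]
Op 8: conn=54 S1=12 S2=41 S3=47 blocked=[]
Op 9: conn=48 S1=12 S2=35 S3=47 blocked=[]
Op 10: conn=48 S1=12 S2=60 S3=47 blocked=[]
Op 11: conn=39 S1=3 S2=60 S3=47 blocked=[]
Op 12: conn=28 S1=3 S2=60 S3=36 blocked=[]
Op 13: conn=10 S1=-15 S2=60 S3=36 blocked=[1]
Op 14: conn=25 S1=-15 S2=60 S3=36 blocked=[1]

Answer: S1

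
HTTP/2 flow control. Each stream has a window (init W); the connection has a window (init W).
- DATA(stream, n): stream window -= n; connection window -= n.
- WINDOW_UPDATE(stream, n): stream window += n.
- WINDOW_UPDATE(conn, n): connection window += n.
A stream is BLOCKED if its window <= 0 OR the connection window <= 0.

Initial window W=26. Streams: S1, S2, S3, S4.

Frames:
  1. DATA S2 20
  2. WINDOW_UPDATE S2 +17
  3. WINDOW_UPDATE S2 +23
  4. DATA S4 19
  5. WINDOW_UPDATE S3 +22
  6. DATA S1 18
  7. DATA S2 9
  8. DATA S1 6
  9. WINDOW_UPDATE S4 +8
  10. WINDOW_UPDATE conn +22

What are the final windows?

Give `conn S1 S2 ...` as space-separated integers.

Op 1: conn=6 S1=26 S2=6 S3=26 S4=26 blocked=[]
Op 2: conn=6 S1=26 S2=23 S3=26 S4=26 blocked=[]
Op 3: conn=6 S1=26 S2=46 S3=26 S4=26 blocked=[]
Op 4: conn=-13 S1=26 S2=46 S3=26 S4=7 blocked=[1, 2, 3, 4]
Op 5: conn=-13 S1=26 S2=46 S3=48 S4=7 blocked=[1, 2, 3, 4]
Op 6: conn=-31 S1=8 S2=46 S3=48 S4=7 blocked=[1, 2, 3, 4]
Op 7: conn=-40 S1=8 S2=37 S3=48 S4=7 blocked=[1, 2, 3, 4]
Op 8: conn=-46 S1=2 S2=37 S3=48 S4=7 blocked=[1, 2, 3, 4]
Op 9: conn=-46 S1=2 S2=37 S3=48 S4=15 blocked=[1, 2, 3, 4]
Op 10: conn=-24 S1=2 S2=37 S3=48 S4=15 blocked=[1, 2, 3, 4]

Answer: -24 2 37 48 15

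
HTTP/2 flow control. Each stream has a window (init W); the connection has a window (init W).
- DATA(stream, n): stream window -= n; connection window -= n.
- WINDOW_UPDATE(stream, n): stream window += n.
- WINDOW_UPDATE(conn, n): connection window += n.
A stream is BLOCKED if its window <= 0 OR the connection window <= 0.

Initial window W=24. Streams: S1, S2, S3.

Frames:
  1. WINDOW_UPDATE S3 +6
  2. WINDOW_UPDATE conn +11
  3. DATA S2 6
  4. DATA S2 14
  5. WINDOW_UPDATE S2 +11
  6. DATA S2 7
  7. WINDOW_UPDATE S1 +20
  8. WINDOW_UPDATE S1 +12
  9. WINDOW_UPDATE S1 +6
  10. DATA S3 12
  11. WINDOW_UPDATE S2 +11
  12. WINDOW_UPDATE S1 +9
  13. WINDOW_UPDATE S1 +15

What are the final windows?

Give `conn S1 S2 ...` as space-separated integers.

Op 1: conn=24 S1=24 S2=24 S3=30 blocked=[]
Op 2: conn=35 S1=24 S2=24 S3=30 blocked=[]
Op 3: conn=29 S1=24 S2=18 S3=30 blocked=[]
Op 4: conn=15 S1=24 S2=4 S3=30 blocked=[]
Op 5: conn=15 S1=24 S2=15 S3=30 blocked=[]
Op 6: conn=8 S1=24 S2=8 S3=30 blocked=[]
Op 7: conn=8 S1=44 S2=8 S3=30 blocked=[]
Op 8: conn=8 S1=56 S2=8 S3=30 blocked=[]
Op 9: conn=8 S1=62 S2=8 S3=30 blocked=[]
Op 10: conn=-4 S1=62 S2=8 S3=18 blocked=[1, 2, 3]
Op 11: conn=-4 S1=62 S2=19 S3=18 blocked=[1, 2, 3]
Op 12: conn=-4 S1=71 S2=19 S3=18 blocked=[1, 2, 3]
Op 13: conn=-4 S1=86 S2=19 S3=18 blocked=[1, 2, 3]

Answer: -4 86 19 18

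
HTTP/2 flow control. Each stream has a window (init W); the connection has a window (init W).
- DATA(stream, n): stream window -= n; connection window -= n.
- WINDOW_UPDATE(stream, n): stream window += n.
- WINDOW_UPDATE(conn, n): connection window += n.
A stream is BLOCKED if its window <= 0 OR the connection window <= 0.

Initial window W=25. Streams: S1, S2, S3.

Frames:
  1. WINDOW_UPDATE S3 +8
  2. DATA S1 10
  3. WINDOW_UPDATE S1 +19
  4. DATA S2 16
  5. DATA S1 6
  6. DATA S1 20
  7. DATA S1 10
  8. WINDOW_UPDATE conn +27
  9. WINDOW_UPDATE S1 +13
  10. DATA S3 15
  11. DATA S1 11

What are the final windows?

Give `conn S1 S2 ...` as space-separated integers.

Op 1: conn=25 S1=25 S2=25 S3=33 blocked=[]
Op 2: conn=15 S1=15 S2=25 S3=33 blocked=[]
Op 3: conn=15 S1=34 S2=25 S3=33 blocked=[]
Op 4: conn=-1 S1=34 S2=9 S3=33 blocked=[1, 2, 3]
Op 5: conn=-7 S1=28 S2=9 S3=33 blocked=[1, 2, 3]
Op 6: conn=-27 S1=8 S2=9 S3=33 blocked=[1, 2, 3]
Op 7: conn=-37 S1=-2 S2=9 S3=33 blocked=[1, 2, 3]
Op 8: conn=-10 S1=-2 S2=9 S3=33 blocked=[1, 2, 3]
Op 9: conn=-10 S1=11 S2=9 S3=33 blocked=[1, 2, 3]
Op 10: conn=-25 S1=11 S2=9 S3=18 blocked=[1, 2, 3]
Op 11: conn=-36 S1=0 S2=9 S3=18 blocked=[1, 2, 3]

Answer: -36 0 9 18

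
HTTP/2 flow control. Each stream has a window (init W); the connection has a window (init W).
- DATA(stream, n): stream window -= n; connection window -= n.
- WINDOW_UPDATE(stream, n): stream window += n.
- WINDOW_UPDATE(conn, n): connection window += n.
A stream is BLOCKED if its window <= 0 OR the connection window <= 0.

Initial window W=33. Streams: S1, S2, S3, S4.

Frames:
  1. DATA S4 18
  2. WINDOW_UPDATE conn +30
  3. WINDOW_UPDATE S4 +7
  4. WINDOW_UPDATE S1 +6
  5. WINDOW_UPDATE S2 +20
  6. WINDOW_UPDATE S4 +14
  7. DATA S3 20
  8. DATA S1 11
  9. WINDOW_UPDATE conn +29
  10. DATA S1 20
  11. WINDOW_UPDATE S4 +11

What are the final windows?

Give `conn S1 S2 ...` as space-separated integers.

Op 1: conn=15 S1=33 S2=33 S3=33 S4=15 blocked=[]
Op 2: conn=45 S1=33 S2=33 S3=33 S4=15 blocked=[]
Op 3: conn=45 S1=33 S2=33 S3=33 S4=22 blocked=[]
Op 4: conn=45 S1=39 S2=33 S3=33 S4=22 blocked=[]
Op 5: conn=45 S1=39 S2=53 S3=33 S4=22 blocked=[]
Op 6: conn=45 S1=39 S2=53 S3=33 S4=36 blocked=[]
Op 7: conn=25 S1=39 S2=53 S3=13 S4=36 blocked=[]
Op 8: conn=14 S1=28 S2=53 S3=13 S4=36 blocked=[]
Op 9: conn=43 S1=28 S2=53 S3=13 S4=36 blocked=[]
Op 10: conn=23 S1=8 S2=53 S3=13 S4=36 blocked=[]
Op 11: conn=23 S1=8 S2=53 S3=13 S4=47 blocked=[]

Answer: 23 8 53 13 47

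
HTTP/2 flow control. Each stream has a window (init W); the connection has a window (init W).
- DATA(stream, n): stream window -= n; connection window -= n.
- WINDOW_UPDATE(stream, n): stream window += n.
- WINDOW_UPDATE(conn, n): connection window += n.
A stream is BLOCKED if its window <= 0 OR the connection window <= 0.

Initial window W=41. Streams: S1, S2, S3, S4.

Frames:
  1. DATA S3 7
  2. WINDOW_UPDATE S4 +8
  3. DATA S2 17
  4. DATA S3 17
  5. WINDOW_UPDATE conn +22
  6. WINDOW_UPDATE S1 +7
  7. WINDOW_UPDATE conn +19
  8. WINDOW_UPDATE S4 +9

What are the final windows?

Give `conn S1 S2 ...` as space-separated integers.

Op 1: conn=34 S1=41 S2=41 S3=34 S4=41 blocked=[]
Op 2: conn=34 S1=41 S2=41 S3=34 S4=49 blocked=[]
Op 3: conn=17 S1=41 S2=24 S3=34 S4=49 blocked=[]
Op 4: conn=0 S1=41 S2=24 S3=17 S4=49 blocked=[1, 2, 3, 4]
Op 5: conn=22 S1=41 S2=24 S3=17 S4=49 blocked=[]
Op 6: conn=22 S1=48 S2=24 S3=17 S4=49 blocked=[]
Op 7: conn=41 S1=48 S2=24 S3=17 S4=49 blocked=[]
Op 8: conn=41 S1=48 S2=24 S3=17 S4=58 blocked=[]

Answer: 41 48 24 17 58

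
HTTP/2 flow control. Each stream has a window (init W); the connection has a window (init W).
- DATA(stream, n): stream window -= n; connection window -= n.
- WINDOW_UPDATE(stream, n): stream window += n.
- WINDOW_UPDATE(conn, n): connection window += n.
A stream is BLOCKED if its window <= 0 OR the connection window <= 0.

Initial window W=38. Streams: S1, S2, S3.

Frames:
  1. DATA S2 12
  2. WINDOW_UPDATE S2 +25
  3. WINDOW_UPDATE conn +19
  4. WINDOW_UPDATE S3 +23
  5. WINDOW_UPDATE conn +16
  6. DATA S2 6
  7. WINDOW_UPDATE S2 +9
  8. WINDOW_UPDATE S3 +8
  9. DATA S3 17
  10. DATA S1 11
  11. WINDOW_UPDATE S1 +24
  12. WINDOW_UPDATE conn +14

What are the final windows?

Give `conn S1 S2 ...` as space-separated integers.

Op 1: conn=26 S1=38 S2=26 S3=38 blocked=[]
Op 2: conn=26 S1=38 S2=51 S3=38 blocked=[]
Op 3: conn=45 S1=38 S2=51 S3=38 blocked=[]
Op 4: conn=45 S1=38 S2=51 S3=61 blocked=[]
Op 5: conn=61 S1=38 S2=51 S3=61 blocked=[]
Op 6: conn=55 S1=38 S2=45 S3=61 blocked=[]
Op 7: conn=55 S1=38 S2=54 S3=61 blocked=[]
Op 8: conn=55 S1=38 S2=54 S3=69 blocked=[]
Op 9: conn=38 S1=38 S2=54 S3=52 blocked=[]
Op 10: conn=27 S1=27 S2=54 S3=52 blocked=[]
Op 11: conn=27 S1=51 S2=54 S3=52 blocked=[]
Op 12: conn=41 S1=51 S2=54 S3=52 blocked=[]

Answer: 41 51 54 52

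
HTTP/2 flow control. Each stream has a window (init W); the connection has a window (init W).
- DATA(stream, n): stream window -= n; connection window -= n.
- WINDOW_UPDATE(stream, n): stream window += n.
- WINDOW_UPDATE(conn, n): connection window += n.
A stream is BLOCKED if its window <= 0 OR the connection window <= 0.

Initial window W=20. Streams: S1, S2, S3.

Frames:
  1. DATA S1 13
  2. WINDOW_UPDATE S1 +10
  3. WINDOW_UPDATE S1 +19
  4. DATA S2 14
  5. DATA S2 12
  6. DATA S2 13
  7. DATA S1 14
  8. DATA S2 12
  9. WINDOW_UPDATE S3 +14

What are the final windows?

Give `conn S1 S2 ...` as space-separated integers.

Op 1: conn=7 S1=7 S2=20 S3=20 blocked=[]
Op 2: conn=7 S1=17 S2=20 S3=20 blocked=[]
Op 3: conn=7 S1=36 S2=20 S3=20 blocked=[]
Op 4: conn=-7 S1=36 S2=6 S3=20 blocked=[1, 2, 3]
Op 5: conn=-19 S1=36 S2=-6 S3=20 blocked=[1, 2, 3]
Op 6: conn=-32 S1=36 S2=-19 S3=20 blocked=[1, 2, 3]
Op 7: conn=-46 S1=22 S2=-19 S3=20 blocked=[1, 2, 3]
Op 8: conn=-58 S1=22 S2=-31 S3=20 blocked=[1, 2, 3]
Op 9: conn=-58 S1=22 S2=-31 S3=34 blocked=[1, 2, 3]

Answer: -58 22 -31 34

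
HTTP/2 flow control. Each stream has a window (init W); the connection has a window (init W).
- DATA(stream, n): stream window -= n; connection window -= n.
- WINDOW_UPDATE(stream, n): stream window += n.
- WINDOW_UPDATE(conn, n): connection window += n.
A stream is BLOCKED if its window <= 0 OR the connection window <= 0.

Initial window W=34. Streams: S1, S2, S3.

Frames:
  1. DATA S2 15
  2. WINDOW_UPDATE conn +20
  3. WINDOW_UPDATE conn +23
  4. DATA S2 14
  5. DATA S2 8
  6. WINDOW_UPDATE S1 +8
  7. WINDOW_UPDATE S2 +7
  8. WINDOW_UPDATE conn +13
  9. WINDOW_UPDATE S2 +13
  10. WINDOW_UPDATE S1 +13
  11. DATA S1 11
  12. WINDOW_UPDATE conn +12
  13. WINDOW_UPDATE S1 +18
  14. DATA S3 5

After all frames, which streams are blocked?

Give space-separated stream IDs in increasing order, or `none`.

Op 1: conn=19 S1=34 S2=19 S3=34 blocked=[]
Op 2: conn=39 S1=34 S2=19 S3=34 blocked=[]
Op 3: conn=62 S1=34 S2=19 S3=34 blocked=[]
Op 4: conn=48 S1=34 S2=5 S3=34 blocked=[]
Op 5: conn=40 S1=34 S2=-3 S3=34 blocked=[2]
Op 6: conn=40 S1=42 S2=-3 S3=34 blocked=[2]
Op 7: conn=40 S1=42 S2=4 S3=34 blocked=[]
Op 8: conn=53 S1=42 S2=4 S3=34 blocked=[]
Op 9: conn=53 S1=42 S2=17 S3=34 blocked=[]
Op 10: conn=53 S1=55 S2=17 S3=34 blocked=[]
Op 11: conn=42 S1=44 S2=17 S3=34 blocked=[]
Op 12: conn=54 S1=44 S2=17 S3=34 blocked=[]
Op 13: conn=54 S1=62 S2=17 S3=34 blocked=[]
Op 14: conn=49 S1=62 S2=17 S3=29 blocked=[]

Answer: none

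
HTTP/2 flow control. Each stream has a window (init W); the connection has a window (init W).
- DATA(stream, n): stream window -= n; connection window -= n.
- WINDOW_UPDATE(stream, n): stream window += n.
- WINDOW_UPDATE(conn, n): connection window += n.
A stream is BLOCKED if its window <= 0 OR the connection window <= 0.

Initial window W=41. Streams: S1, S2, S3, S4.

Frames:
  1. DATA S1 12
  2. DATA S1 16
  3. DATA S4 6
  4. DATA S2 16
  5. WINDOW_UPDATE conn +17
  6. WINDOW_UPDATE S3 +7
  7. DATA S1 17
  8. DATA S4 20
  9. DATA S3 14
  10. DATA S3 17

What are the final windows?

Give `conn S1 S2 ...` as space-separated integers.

Answer: -60 -4 25 17 15

Derivation:
Op 1: conn=29 S1=29 S2=41 S3=41 S4=41 blocked=[]
Op 2: conn=13 S1=13 S2=41 S3=41 S4=41 blocked=[]
Op 3: conn=7 S1=13 S2=41 S3=41 S4=35 blocked=[]
Op 4: conn=-9 S1=13 S2=25 S3=41 S4=35 blocked=[1, 2, 3, 4]
Op 5: conn=8 S1=13 S2=25 S3=41 S4=35 blocked=[]
Op 6: conn=8 S1=13 S2=25 S3=48 S4=35 blocked=[]
Op 7: conn=-9 S1=-4 S2=25 S3=48 S4=35 blocked=[1, 2, 3, 4]
Op 8: conn=-29 S1=-4 S2=25 S3=48 S4=15 blocked=[1, 2, 3, 4]
Op 9: conn=-43 S1=-4 S2=25 S3=34 S4=15 blocked=[1, 2, 3, 4]
Op 10: conn=-60 S1=-4 S2=25 S3=17 S4=15 blocked=[1, 2, 3, 4]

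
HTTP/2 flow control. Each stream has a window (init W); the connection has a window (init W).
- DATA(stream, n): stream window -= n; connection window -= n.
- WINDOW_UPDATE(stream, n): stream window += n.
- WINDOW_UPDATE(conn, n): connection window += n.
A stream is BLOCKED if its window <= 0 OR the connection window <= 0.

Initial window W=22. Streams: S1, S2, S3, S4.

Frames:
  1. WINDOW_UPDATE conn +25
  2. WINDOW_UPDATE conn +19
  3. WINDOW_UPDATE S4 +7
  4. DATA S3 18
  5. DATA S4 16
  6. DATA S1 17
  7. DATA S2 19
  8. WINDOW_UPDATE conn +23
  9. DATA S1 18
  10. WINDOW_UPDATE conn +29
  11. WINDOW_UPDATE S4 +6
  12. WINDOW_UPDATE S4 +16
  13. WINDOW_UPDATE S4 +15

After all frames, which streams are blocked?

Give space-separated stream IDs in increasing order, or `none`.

Op 1: conn=47 S1=22 S2=22 S3=22 S4=22 blocked=[]
Op 2: conn=66 S1=22 S2=22 S3=22 S4=22 blocked=[]
Op 3: conn=66 S1=22 S2=22 S3=22 S4=29 blocked=[]
Op 4: conn=48 S1=22 S2=22 S3=4 S4=29 blocked=[]
Op 5: conn=32 S1=22 S2=22 S3=4 S4=13 blocked=[]
Op 6: conn=15 S1=5 S2=22 S3=4 S4=13 blocked=[]
Op 7: conn=-4 S1=5 S2=3 S3=4 S4=13 blocked=[1, 2, 3, 4]
Op 8: conn=19 S1=5 S2=3 S3=4 S4=13 blocked=[]
Op 9: conn=1 S1=-13 S2=3 S3=4 S4=13 blocked=[1]
Op 10: conn=30 S1=-13 S2=3 S3=4 S4=13 blocked=[1]
Op 11: conn=30 S1=-13 S2=3 S3=4 S4=19 blocked=[1]
Op 12: conn=30 S1=-13 S2=3 S3=4 S4=35 blocked=[1]
Op 13: conn=30 S1=-13 S2=3 S3=4 S4=50 blocked=[1]

Answer: S1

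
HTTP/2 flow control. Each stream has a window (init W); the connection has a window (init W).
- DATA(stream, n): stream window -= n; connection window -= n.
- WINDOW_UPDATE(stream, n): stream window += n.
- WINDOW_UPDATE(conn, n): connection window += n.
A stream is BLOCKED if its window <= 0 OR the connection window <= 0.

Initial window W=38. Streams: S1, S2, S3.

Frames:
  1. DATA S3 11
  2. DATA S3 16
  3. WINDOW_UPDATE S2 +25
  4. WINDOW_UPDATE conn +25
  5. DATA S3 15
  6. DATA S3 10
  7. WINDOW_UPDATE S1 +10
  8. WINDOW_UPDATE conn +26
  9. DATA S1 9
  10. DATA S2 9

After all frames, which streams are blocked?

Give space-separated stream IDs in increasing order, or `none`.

Op 1: conn=27 S1=38 S2=38 S3=27 blocked=[]
Op 2: conn=11 S1=38 S2=38 S3=11 blocked=[]
Op 3: conn=11 S1=38 S2=63 S3=11 blocked=[]
Op 4: conn=36 S1=38 S2=63 S3=11 blocked=[]
Op 5: conn=21 S1=38 S2=63 S3=-4 blocked=[3]
Op 6: conn=11 S1=38 S2=63 S3=-14 blocked=[3]
Op 7: conn=11 S1=48 S2=63 S3=-14 blocked=[3]
Op 8: conn=37 S1=48 S2=63 S3=-14 blocked=[3]
Op 9: conn=28 S1=39 S2=63 S3=-14 blocked=[3]
Op 10: conn=19 S1=39 S2=54 S3=-14 blocked=[3]

Answer: S3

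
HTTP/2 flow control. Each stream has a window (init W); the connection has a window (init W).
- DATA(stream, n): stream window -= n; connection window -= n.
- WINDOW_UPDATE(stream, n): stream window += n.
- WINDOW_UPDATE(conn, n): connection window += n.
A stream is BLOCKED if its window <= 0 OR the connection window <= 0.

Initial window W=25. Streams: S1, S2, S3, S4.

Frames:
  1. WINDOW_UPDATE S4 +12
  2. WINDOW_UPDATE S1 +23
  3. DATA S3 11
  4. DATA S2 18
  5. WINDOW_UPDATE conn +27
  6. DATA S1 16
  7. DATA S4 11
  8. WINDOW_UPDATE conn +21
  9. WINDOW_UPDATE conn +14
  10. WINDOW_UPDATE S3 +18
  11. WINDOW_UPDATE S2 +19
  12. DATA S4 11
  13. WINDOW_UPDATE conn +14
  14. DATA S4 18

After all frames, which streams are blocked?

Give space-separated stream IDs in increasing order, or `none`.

Op 1: conn=25 S1=25 S2=25 S3=25 S4=37 blocked=[]
Op 2: conn=25 S1=48 S2=25 S3=25 S4=37 blocked=[]
Op 3: conn=14 S1=48 S2=25 S3=14 S4=37 blocked=[]
Op 4: conn=-4 S1=48 S2=7 S3=14 S4=37 blocked=[1, 2, 3, 4]
Op 5: conn=23 S1=48 S2=7 S3=14 S4=37 blocked=[]
Op 6: conn=7 S1=32 S2=7 S3=14 S4=37 blocked=[]
Op 7: conn=-4 S1=32 S2=7 S3=14 S4=26 blocked=[1, 2, 3, 4]
Op 8: conn=17 S1=32 S2=7 S3=14 S4=26 blocked=[]
Op 9: conn=31 S1=32 S2=7 S3=14 S4=26 blocked=[]
Op 10: conn=31 S1=32 S2=7 S3=32 S4=26 blocked=[]
Op 11: conn=31 S1=32 S2=26 S3=32 S4=26 blocked=[]
Op 12: conn=20 S1=32 S2=26 S3=32 S4=15 blocked=[]
Op 13: conn=34 S1=32 S2=26 S3=32 S4=15 blocked=[]
Op 14: conn=16 S1=32 S2=26 S3=32 S4=-3 blocked=[4]

Answer: S4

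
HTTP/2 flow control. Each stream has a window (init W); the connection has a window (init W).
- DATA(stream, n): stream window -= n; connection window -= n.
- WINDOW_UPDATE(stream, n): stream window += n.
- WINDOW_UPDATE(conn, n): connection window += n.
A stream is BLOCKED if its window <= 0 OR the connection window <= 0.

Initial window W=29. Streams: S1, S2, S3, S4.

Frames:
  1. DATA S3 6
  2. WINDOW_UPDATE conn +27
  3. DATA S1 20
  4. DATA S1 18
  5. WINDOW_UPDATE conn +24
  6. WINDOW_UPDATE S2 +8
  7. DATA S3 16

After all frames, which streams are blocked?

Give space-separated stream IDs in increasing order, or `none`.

Answer: S1

Derivation:
Op 1: conn=23 S1=29 S2=29 S3=23 S4=29 blocked=[]
Op 2: conn=50 S1=29 S2=29 S3=23 S4=29 blocked=[]
Op 3: conn=30 S1=9 S2=29 S3=23 S4=29 blocked=[]
Op 4: conn=12 S1=-9 S2=29 S3=23 S4=29 blocked=[1]
Op 5: conn=36 S1=-9 S2=29 S3=23 S4=29 blocked=[1]
Op 6: conn=36 S1=-9 S2=37 S3=23 S4=29 blocked=[1]
Op 7: conn=20 S1=-9 S2=37 S3=7 S4=29 blocked=[1]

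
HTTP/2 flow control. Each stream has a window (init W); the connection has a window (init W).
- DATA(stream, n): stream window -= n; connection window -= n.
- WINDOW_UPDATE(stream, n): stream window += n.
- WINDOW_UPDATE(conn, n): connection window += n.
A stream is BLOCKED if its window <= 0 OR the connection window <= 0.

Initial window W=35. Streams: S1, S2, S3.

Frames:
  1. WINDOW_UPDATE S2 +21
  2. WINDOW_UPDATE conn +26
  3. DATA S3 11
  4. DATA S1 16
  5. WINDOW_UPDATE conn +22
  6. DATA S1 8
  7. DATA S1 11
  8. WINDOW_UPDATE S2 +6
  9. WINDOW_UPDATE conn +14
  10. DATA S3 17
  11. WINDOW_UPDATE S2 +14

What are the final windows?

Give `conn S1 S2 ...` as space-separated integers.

Answer: 34 0 76 7

Derivation:
Op 1: conn=35 S1=35 S2=56 S3=35 blocked=[]
Op 2: conn=61 S1=35 S2=56 S3=35 blocked=[]
Op 3: conn=50 S1=35 S2=56 S3=24 blocked=[]
Op 4: conn=34 S1=19 S2=56 S3=24 blocked=[]
Op 5: conn=56 S1=19 S2=56 S3=24 blocked=[]
Op 6: conn=48 S1=11 S2=56 S3=24 blocked=[]
Op 7: conn=37 S1=0 S2=56 S3=24 blocked=[1]
Op 8: conn=37 S1=0 S2=62 S3=24 blocked=[1]
Op 9: conn=51 S1=0 S2=62 S3=24 blocked=[1]
Op 10: conn=34 S1=0 S2=62 S3=7 blocked=[1]
Op 11: conn=34 S1=0 S2=76 S3=7 blocked=[1]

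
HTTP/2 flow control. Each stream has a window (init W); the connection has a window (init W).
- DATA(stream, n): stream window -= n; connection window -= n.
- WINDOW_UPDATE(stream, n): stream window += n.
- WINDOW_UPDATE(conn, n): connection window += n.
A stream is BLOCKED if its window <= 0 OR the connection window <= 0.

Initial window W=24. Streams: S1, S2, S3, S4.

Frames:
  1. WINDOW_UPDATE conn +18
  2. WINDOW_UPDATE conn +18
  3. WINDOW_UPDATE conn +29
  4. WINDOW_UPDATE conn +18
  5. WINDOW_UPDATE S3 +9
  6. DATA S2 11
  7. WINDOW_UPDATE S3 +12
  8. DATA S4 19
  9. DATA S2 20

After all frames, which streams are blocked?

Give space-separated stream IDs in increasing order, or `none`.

Op 1: conn=42 S1=24 S2=24 S3=24 S4=24 blocked=[]
Op 2: conn=60 S1=24 S2=24 S3=24 S4=24 blocked=[]
Op 3: conn=89 S1=24 S2=24 S3=24 S4=24 blocked=[]
Op 4: conn=107 S1=24 S2=24 S3=24 S4=24 blocked=[]
Op 5: conn=107 S1=24 S2=24 S3=33 S4=24 blocked=[]
Op 6: conn=96 S1=24 S2=13 S3=33 S4=24 blocked=[]
Op 7: conn=96 S1=24 S2=13 S3=45 S4=24 blocked=[]
Op 8: conn=77 S1=24 S2=13 S3=45 S4=5 blocked=[]
Op 9: conn=57 S1=24 S2=-7 S3=45 S4=5 blocked=[2]

Answer: S2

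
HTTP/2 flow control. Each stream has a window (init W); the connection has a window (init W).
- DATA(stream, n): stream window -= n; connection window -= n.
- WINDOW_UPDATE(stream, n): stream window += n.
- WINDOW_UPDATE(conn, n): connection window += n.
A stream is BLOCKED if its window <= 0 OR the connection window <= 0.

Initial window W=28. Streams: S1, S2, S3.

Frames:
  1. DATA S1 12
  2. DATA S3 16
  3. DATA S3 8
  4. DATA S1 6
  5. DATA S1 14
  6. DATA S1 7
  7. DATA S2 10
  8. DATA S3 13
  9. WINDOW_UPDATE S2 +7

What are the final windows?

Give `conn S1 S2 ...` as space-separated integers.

Op 1: conn=16 S1=16 S2=28 S3=28 blocked=[]
Op 2: conn=0 S1=16 S2=28 S3=12 blocked=[1, 2, 3]
Op 3: conn=-8 S1=16 S2=28 S3=4 blocked=[1, 2, 3]
Op 4: conn=-14 S1=10 S2=28 S3=4 blocked=[1, 2, 3]
Op 5: conn=-28 S1=-4 S2=28 S3=4 blocked=[1, 2, 3]
Op 6: conn=-35 S1=-11 S2=28 S3=4 blocked=[1, 2, 3]
Op 7: conn=-45 S1=-11 S2=18 S3=4 blocked=[1, 2, 3]
Op 8: conn=-58 S1=-11 S2=18 S3=-9 blocked=[1, 2, 3]
Op 9: conn=-58 S1=-11 S2=25 S3=-9 blocked=[1, 2, 3]

Answer: -58 -11 25 -9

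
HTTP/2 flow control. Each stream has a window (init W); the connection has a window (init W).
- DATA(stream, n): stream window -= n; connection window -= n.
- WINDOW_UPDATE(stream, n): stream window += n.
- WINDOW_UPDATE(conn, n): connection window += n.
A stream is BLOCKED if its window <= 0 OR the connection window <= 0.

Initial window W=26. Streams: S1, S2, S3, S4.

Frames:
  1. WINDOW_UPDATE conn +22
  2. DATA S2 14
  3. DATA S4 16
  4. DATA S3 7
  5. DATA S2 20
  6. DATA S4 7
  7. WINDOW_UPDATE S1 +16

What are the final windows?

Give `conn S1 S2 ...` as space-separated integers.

Answer: -16 42 -8 19 3

Derivation:
Op 1: conn=48 S1=26 S2=26 S3=26 S4=26 blocked=[]
Op 2: conn=34 S1=26 S2=12 S3=26 S4=26 blocked=[]
Op 3: conn=18 S1=26 S2=12 S3=26 S4=10 blocked=[]
Op 4: conn=11 S1=26 S2=12 S3=19 S4=10 blocked=[]
Op 5: conn=-9 S1=26 S2=-8 S3=19 S4=10 blocked=[1, 2, 3, 4]
Op 6: conn=-16 S1=26 S2=-8 S3=19 S4=3 blocked=[1, 2, 3, 4]
Op 7: conn=-16 S1=42 S2=-8 S3=19 S4=3 blocked=[1, 2, 3, 4]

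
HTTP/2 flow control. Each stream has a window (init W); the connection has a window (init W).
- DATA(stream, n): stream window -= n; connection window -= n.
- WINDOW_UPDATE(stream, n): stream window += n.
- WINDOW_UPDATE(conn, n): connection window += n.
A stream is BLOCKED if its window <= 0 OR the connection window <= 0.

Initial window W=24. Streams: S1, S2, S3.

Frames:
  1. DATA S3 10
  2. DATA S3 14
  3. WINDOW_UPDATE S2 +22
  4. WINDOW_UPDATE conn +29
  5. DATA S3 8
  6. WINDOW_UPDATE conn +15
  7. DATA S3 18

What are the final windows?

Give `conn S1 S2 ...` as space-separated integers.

Op 1: conn=14 S1=24 S2=24 S3=14 blocked=[]
Op 2: conn=0 S1=24 S2=24 S3=0 blocked=[1, 2, 3]
Op 3: conn=0 S1=24 S2=46 S3=0 blocked=[1, 2, 3]
Op 4: conn=29 S1=24 S2=46 S3=0 blocked=[3]
Op 5: conn=21 S1=24 S2=46 S3=-8 blocked=[3]
Op 6: conn=36 S1=24 S2=46 S3=-8 blocked=[3]
Op 7: conn=18 S1=24 S2=46 S3=-26 blocked=[3]

Answer: 18 24 46 -26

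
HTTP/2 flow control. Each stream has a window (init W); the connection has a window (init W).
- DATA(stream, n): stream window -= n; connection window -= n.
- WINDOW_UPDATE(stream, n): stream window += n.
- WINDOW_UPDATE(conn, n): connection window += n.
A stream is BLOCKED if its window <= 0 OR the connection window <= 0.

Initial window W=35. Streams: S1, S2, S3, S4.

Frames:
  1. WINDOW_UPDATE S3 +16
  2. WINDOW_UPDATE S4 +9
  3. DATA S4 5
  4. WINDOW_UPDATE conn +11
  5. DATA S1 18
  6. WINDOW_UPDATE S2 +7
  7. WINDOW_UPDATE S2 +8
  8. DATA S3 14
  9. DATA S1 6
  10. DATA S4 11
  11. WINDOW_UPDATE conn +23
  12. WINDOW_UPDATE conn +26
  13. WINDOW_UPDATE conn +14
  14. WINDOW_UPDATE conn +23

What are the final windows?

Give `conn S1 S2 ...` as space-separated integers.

Answer: 78 11 50 37 28

Derivation:
Op 1: conn=35 S1=35 S2=35 S3=51 S4=35 blocked=[]
Op 2: conn=35 S1=35 S2=35 S3=51 S4=44 blocked=[]
Op 3: conn=30 S1=35 S2=35 S3=51 S4=39 blocked=[]
Op 4: conn=41 S1=35 S2=35 S3=51 S4=39 blocked=[]
Op 5: conn=23 S1=17 S2=35 S3=51 S4=39 blocked=[]
Op 6: conn=23 S1=17 S2=42 S3=51 S4=39 blocked=[]
Op 7: conn=23 S1=17 S2=50 S3=51 S4=39 blocked=[]
Op 8: conn=9 S1=17 S2=50 S3=37 S4=39 blocked=[]
Op 9: conn=3 S1=11 S2=50 S3=37 S4=39 blocked=[]
Op 10: conn=-8 S1=11 S2=50 S3=37 S4=28 blocked=[1, 2, 3, 4]
Op 11: conn=15 S1=11 S2=50 S3=37 S4=28 blocked=[]
Op 12: conn=41 S1=11 S2=50 S3=37 S4=28 blocked=[]
Op 13: conn=55 S1=11 S2=50 S3=37 S4=28 blocked=[]
Op 14: conn=78 S1=11 S2=50 S3=37 S4=28 blocked=[]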